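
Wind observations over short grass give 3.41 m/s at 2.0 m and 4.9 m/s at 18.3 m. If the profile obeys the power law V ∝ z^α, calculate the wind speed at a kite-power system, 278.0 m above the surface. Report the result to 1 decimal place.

First find α: α = ln(V₂/V₁)/ln(z₂/z₁) = ln(4.9/3.41)/ln(18.3/2.0) = 0.36252/2.21375 = 0.1638
Extrapolate from 18.3 m to 278.0 m: V₃ = 4.9 × (278.0/18.3)^0.1638 = 4.9 × 1.5613 = 7.6506 m/s

7.7 m/s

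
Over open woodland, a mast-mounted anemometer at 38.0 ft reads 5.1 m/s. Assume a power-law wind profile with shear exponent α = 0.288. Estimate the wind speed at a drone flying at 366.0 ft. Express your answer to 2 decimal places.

Power-law profile: V₂ = V₁ · (z₂/z₁)^α
V₂ = 5.1 × (366.0/38.0)^0.288 = 5.1 × (9.6316)^0.288
    = 5.1 × 1.9200 = 9.7921 m/s

9.79 m/s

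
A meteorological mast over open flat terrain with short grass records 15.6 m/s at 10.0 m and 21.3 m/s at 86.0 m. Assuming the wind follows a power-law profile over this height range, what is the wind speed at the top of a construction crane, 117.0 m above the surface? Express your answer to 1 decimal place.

First find α: α = ln(V₂/V₁)/ln(z₂/z₁) = ln(21.3/15.6)/ln(86.0/10.0) = 0.31144/2.15176 = 0.1447
Extrapolate from 86.0 m to 117.0 m: V₃ = 21.3 × (117.0/86.0)^0.1447 = 21.3 × 1.0456 = 22.2704 m/s

22.3 m/s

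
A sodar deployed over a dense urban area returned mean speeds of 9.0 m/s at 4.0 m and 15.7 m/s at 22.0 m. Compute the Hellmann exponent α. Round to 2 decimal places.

α ≈ 0.33

Power law: V₂/V₁ = (z₂/z₁)^α ⇒ α = ln(V₂/V₁) / ln(z₂/z₁)
α = ln(15.7/9.0) / ln(22.0/4.0) = ln(1.7444) / ln(5.5000)
  = 0.55644 / 1.70475 = 0.32640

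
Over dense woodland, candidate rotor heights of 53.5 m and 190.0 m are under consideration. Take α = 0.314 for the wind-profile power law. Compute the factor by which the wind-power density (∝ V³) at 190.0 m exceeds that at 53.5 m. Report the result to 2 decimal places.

3.30

Speed ratio: V_B/V_A = (z_B/z_A)^α = (190.0/53.5)^0.314 = (3.5514)^0.314 = 1.48876
Power-density ratio: P_B/P_A = (V_B/V_A)³ = (1.48876)³ = 3.29972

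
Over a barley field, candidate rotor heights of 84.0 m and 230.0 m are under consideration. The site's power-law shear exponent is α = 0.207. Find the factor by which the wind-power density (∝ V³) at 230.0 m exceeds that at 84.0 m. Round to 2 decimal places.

Speed ratio: V_B/V_A = (z_B/z_A)^α = (230.0/84.0)^0.207 = (2.7381)^0.207 = 1.23183
Power-density ratio: P_B/P_A = (V_B/V_A)³ = (1.23183)³ = 1.86920

1.87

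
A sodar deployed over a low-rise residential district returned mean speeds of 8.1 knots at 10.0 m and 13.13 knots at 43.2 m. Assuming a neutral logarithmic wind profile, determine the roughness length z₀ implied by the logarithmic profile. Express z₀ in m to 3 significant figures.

Log law: V(z) ∝ ln(z/z₀). With r = V₁/V₂ = 8.1/13.13 = 0.61691,
r · ln(z₂/z₀) = ln(z₁/z₀) ⇒ ln z₀ = (ln z₁ − r·ln z₂)/(1 − r)
ln z₀ = (2.30259 − 0.61691×3.76584) / 0.38309 = -0.0538
z₀ = exp(-0.0538) = 0.9477 m

z₀ ≈ 0.948 m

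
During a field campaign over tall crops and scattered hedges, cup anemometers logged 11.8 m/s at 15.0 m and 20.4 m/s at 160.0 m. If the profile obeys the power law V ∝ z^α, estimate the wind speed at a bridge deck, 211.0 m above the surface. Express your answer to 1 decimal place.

21.7 m/s

First find α: α = ln(V₂/V₁)/ln(z₂/z₁) = ln(20.4/11.8)/ln(160.0/15.0) = 0.54744/2.36712 = 0.2313
Extrapolate from 160.0 m to 211.0 m: V₃ = 20.4 × (211.0/160.0)^0.2313 = 20.4 × 1.0661 = 21.7480 m/s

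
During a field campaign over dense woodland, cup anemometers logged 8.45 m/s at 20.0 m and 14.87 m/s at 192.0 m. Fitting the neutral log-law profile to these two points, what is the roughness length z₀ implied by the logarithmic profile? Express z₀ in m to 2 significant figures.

z₀ ≈ 1.0 m

Log law: V(z) ∝ ln(z/z₀). With r = V₁/V₂ = 8.45/14.87 = 0.56826,
r · ln(z₂/z₀) = ln(z₁/z₀) ⇒ ln z₀ = (ln z₁ − r·ln z₂)/(1 − r)
ln z₀ = (2.99573 − 0.56826×5.25750) / 0.43174 = 0.0188
z₀ = exp(0.0188) = 1.019 m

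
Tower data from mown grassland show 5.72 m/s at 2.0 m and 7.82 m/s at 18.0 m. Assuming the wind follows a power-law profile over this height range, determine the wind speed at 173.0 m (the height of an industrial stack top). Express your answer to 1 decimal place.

First find α: α = ln(V₂/V₁)/ln(z₂/z₁) = ln(7.82/5.72)/ln(18.0/2.0) = 0.31272/2.19722 = 0.1423
Extrapolate from 18.0 m to 173.0 m: V₃ = 7.82 × (173.0/18.0)^0.1423 = 7.82 × 1.3800 = 10.7914 m/s

10.8 m/s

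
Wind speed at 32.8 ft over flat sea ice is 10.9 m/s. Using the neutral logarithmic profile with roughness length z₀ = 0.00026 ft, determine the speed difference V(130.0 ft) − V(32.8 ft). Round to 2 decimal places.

1.28 m/s

Log law: V₂ = V₁ · ln(z₂/z₀)/ln(z₁/z₀) = 10.9 × 13.1224/11.7453 = 12.1780 m/s
ΔV = 12.1780 − 10.9 = 1.2780 m/s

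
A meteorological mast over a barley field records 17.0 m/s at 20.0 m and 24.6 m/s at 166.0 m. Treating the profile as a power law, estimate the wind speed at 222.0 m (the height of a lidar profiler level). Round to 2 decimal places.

First find α: α = ln(V₂/V₁)/ln(z₂/z₁) = ln(24.6/17.0)/ln(166.0/20.0) = 0.36953/2.11626 = 0.1746
Extrapolate from 166.0 m to 222.0 m: V₃ = 24.6 × (222.0/166.0)^0.1746 = 24.6 × 1.0521 = 25.8809 m/s

25.88 m/s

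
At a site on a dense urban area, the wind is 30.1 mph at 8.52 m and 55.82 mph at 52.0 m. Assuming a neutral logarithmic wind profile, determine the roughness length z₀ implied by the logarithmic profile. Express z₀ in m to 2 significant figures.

z₀ ≈ 1.0 m

Log law: V(z) ∝ ln(z/z₀). With r = V₁/V₂ = 30.1/55.82 = 0.53923,
r · ln(z₂/z₀) = ln(z₁/z₀) ⇒ ln z₀ = (ln z₁ − r·ln z₂)/(1 − r)
ln z₀ = (2.14242 − 0.53923×3.95124) / 0.46077 = 0.0256
z₀ = exp(0.0256) = 1.026 m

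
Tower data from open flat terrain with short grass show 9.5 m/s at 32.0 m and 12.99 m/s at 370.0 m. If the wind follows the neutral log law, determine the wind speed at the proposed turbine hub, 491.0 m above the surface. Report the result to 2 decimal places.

Log law: V ∝ ln(z/z₀). From the pair, with r = V₁/V₂ = 0.73133,
ln z₀ = (ln z₁ − r·ln z₂)/(1 − r) = (3.4657 − 0.73133×5.9135)/0.26867 = -3.1972 → z₀ = 0.04087 m
V₃ = V₁ · ln(z₃/z₀)/ln(z₁/z₀) = 9.5 × 9.3937/6.6630 = 13.3934 m/s

13.39 m/s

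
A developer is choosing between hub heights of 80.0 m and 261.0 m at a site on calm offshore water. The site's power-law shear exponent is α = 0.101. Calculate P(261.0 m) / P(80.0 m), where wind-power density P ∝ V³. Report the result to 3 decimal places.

1.431

Speed ratio: V_B/V_A = (z_B/z_A)^α = (261.0/80.0)^0.101 = (3.2625)^0.101 = 1.12686
Power-density ratio: P_B/P_A = (V_B/V_A)³ = (1.12686)³ = 1.43089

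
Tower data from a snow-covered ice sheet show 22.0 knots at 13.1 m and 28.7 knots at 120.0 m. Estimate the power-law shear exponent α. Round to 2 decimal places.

α ≈ 0.12

Power law: V₂/V₁ = (z₂/z₁)^α ⇒ α = ln(V₂/V₁) / ln(z₂/z₁)
α = ln(28.7/22.0) / ln(120.0/13.1) = ln(1.3045) / ln(9.1603)
  = 0.26585 / 2.21488 = 0.12003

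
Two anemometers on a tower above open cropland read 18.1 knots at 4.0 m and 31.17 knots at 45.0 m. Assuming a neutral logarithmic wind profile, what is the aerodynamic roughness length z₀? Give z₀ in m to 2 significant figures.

Log law: V(z) ∝ ln(z/z₀). With r = V₁/V₂ = 18.1/31.17 = 0.58069,
r · ln(z₂/z₀) = ln(z₁/z₀) ⇒ ln z₀ = (ln z₁ − r·ln z₂)/(1 − r)
ln z₀ = (1.38629 − 0.58069×3.80666) / 0.41931 = -1.9656
z₀ = exp(-1.9656) = 0.1401 m

z₀ ≈ 0.14 m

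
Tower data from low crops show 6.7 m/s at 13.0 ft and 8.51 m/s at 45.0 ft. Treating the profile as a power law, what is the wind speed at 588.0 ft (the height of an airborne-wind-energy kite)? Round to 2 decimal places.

13.96 m/s

First find α: α = ln(V₂/V₁)/ln(z₂/z₁) = ln(8.51/6.7)/ln(45.0/13.0) = 0.23913/1.24171 = 0.1926
Extrapolate from 45.0 ft to 588.0 ft: V₃ = 8.51 × (588.0/45.0)^0.1926 = 8.51 × 1.6404 = 13.9600 m/s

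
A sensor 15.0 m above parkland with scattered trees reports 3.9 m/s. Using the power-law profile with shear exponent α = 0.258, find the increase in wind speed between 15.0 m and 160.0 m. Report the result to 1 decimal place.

3.3 m/s

Power law: V₂ = V₁ · (z₂/z₁)^α = 3.9 × (10.6667)^0.258 = 7.1828 m/s
ΔV = 7.1828 − 3.9 = 3.2828 m/s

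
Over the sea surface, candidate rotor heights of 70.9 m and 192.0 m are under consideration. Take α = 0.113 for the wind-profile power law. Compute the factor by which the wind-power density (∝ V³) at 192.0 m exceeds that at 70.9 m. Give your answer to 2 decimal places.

1.40

Speed ratio: V_B/V_A = (z_B/z_A)^α = (192.0/70.9)^0.113 = (2.7080)^0.113 = 1.11915
Power-density ratio: P_B/P_A = (V_B/V_A)³ = (1.11915)³ = 1.40175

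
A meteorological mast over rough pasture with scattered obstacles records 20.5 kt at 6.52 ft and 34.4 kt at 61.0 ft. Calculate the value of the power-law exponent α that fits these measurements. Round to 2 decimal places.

Power law: V₂/V₁ = (z₂/z₁)^α ⇒ α = ln(V₂/V₁) / ln(z₂/z₁)
α = ln(34.4/20.5) / ln(61.0/6.52) = ln(1.6780) / ln(9.3558)
  = 0.51763 / 2.23600 = 0.23150

α ≈ 0.23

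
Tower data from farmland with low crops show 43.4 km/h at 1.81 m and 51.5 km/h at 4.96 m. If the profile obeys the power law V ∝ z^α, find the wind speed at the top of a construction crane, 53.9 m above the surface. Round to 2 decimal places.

77.21 km/h

First find α: α = ln(V₂/V₁)/ln(z₂/z₁) = ln(51.5/43.4)/ln(4.96/1.81) = 0.17112/1.00808 = 0.1698
Extrapolate from 4.96 m to 53.9 m: V₃ = 51.5 × (53.9/4.96)^0.1698 = 51.5 × 1.4993 = 77.2125 km/h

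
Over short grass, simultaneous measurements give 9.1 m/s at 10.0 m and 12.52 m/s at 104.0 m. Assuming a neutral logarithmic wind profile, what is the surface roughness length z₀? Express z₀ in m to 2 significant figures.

z₀ ≈ 0.020 m

Log law: V(z) ∝ ln(z/z₀). With r = V₁/V₂ = 9.1/12.52 = 0.72684,
r · ln(z₂/z₀) = ln(z₁/z₀) ⇒ ln z₀ = (ln z₁ − r·ln z₂)/(1 − r)
ln z₀ = (2.30259 − 0.72684×4.64439) / 0.27316 = -3.9285
z₀ = exp(-3.9285) = 0.01967 m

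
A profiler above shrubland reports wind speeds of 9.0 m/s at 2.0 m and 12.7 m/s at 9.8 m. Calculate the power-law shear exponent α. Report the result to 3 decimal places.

Power law: V₂/V₁ = (z₂/z₁)^α ⇒ α = ln(V₂/V₁) / ln(z₂/z₁)
α = ln(12.7/9.0) / ln(9.8/2.0) = ln(1.4111) / ln(4.9000)
  = 0.34438 / 1.58924 = 0.21669

α ≈ 0.217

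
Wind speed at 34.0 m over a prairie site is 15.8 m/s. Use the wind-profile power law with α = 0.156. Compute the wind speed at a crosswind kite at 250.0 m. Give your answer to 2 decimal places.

21.57 m/s

Power-law profile: V₂ = V₁ · (z₂/z₁)^α
V₂ = 15.8 × (250.0/34.0)^0.156 = 15.8 × (7.3529)^0.156
    = 15.8 × 1.3651 = 21.5688 m/s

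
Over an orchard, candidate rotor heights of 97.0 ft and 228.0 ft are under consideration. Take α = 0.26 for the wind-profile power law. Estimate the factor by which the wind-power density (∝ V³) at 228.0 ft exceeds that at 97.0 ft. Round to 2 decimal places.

Speed ratio: V_B/V_A = (z_B/z_A)^α = (228.0/97.0)^0.26 = (2.3505)^0.26 = 1.24883
Power-density ratio: P_B/P_A = (V_B/V_A)³ = (1.24883)³ = 1.94763

1.95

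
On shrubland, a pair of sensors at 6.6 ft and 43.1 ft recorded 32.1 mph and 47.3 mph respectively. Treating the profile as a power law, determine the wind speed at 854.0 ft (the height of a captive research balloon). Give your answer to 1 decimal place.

87.7 mph

First find α: α = ln(V₂/V₁)/ln(z₂/z₁) = ln(47.3/32.1)/ln(43.1/6.6) = 0.38765/1.87645 = 0.2066
Extrapolate from 43.1 ft to 854.0 ft: V₃ = 47.3 × (854.0/43.1)^0.2066 = 47.3 × 1.8533 = 87.6603 mph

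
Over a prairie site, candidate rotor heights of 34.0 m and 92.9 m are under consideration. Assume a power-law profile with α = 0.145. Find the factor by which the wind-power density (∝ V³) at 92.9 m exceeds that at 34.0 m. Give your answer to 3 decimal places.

1.548

Speed ratio: V_B/V_A = (z_B/z_A)^α = (92.9/34.0)^0.145 = (2.7324)^0.145 = 1.15691
Power-density ratio: P_B/P_A = (V_B/V_A)³ = (1.15691)³ = 1.54844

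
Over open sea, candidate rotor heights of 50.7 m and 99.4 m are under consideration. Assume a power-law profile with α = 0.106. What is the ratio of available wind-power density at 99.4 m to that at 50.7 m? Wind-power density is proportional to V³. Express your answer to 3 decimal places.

1.239

Speed ratio: V_B/V_A = (z_B/z_A)^α = (99.4/50.7)^0.106 = (1.9606)^0.106 = 1.07397
Power-density ratio: P_B/P_A = (V_B/V_A)³ = (1.07397)³ = 1.23873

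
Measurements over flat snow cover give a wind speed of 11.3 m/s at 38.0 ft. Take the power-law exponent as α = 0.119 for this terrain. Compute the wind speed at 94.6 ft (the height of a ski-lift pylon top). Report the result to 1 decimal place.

Power-law profile: V₂ = V₁ · (z₂/z₁)^α
V₂ = 11.3 × (94.6/38.0)^0.119 = 11.3 × (2.4895)^0.119
    = 11.3 × 1.1146 = 12.5955 m/s

12.6 m/s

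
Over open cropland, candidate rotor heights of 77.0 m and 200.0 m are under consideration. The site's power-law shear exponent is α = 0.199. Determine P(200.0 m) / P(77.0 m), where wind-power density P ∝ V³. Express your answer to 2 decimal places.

Speed ratio: V_B/V_A = (z_B/z_A)^α = (200.0/77.0)^0.199 = (2.5974)^0.199 = 1.20919
Power-density ratio: P_B/P_A = (V_B/V_A)³ = (1.20919)³ = 1.76799

1.77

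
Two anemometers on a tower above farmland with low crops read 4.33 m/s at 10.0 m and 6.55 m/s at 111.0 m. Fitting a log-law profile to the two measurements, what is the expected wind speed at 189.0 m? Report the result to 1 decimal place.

7.0 m/s

Log law: V ∝ ln(z/z₀). From the pair, with r = V₁/V₂ = 0.66107,
ln z₀ = (ln z₁ − r·ln z₂)/(1 − r) = (2.3026 − 0.66107×4.7095)/0.33893 = -2.3920 → z₀ = 0.09144 m
V₃ = V₁ · ln(z₃/z₀)/ln(z₁/z₀) = 4.33 × 7.6338/4.6946 = 7.0409 m/s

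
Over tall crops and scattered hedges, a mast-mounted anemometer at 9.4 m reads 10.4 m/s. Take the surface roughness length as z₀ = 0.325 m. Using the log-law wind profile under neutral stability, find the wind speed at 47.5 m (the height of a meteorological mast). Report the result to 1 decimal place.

15.4 m/s

Log law: V(z) ∝ ln(z/z₀), so V₂/V₁ = ln(z₂/z₀) / ln(z₁/z₀).
ln(47.5/0.325) = 4.9847, ln(9.4/0.325) = 3.3646
V₂ = 10.4 × 4.9847/3.3646 = 10.4 × 1.4815 = 15.4074 m/s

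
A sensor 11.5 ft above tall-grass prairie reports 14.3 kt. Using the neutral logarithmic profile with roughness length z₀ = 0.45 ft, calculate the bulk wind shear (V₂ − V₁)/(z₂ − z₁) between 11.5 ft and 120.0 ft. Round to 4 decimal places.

Log law: V₂ = V₁ · ln(z₂/z₀)/ln(z₁/z₀) = 14.3 × 5.5860/3.2409 = 24.6478 kt
ΔV/Δz = (24.6478 − 14.3)/(120.0 − 11.5) = 10.3478/108.5000 = 0.09537 kt/ft

0.0954 kt/ft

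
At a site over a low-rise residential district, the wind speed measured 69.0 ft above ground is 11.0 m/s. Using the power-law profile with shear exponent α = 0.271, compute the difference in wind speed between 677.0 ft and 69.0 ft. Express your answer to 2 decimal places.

Power law: V₂ = V₁ · (z₂/z₁)^α = 11.0 × (9.8116)^0.271 = 20.4246 m/s
ΔV = 20.4246 − 11.0 = 9.4246 m/s

9.42 m/s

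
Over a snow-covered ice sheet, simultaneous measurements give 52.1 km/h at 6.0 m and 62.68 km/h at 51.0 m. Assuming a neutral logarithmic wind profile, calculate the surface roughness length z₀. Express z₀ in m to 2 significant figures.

Log law: V(z) ∝ ln(z/z₀). With r = V₁/V₂ = 52.1/62.68 = 0.83121,
r · ln(z₂/z₀) = ln(z₁/z₀) ⇒ ln z₀ = (ln z₁ − r·ln z₂)/(1 − r)
ln z₀ = (1.79176 − 0.83121×3.93183) / 0.16879 = -8.7468
z₀ = exp(-8.7468) = 0.0001590 m

z₀ ≈ 0.00016 m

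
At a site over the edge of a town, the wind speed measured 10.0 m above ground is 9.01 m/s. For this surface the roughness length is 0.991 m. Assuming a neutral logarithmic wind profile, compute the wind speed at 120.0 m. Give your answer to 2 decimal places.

Log law: V(z) ∝ ln(z/z₀), so V₂/V₁ = ln(z₂/z₀) / ln(z₁/z₀).
ln(120.0/0.991) = 4.7965, ln(10.0/0.991) = 2.3116
V₂ = 9.01 × 4.7965/2.3116 = 9.01 × 2.0750 = 18.6954 m/s

18.70 m/s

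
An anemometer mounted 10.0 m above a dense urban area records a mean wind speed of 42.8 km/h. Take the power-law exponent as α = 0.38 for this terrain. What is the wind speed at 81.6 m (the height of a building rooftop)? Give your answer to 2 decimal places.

95.04 km/h

Power-law profile: V₂ = V₁ · (z₂/z₁)^α
V₂ = 42.8 × (81.6/10.0)^0.38 = 42.8 × (8.1600)^0.38
    = 42.8 × 2.2205 = 95.0355 km/h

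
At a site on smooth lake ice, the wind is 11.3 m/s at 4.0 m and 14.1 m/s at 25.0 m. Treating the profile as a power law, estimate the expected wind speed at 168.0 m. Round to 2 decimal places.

First find α: α = ln(V₂/V₁)/ln(z₂/z₁) = ln(14.1/11.3)/ln(25.0/4.0) = 0.22137/1.83258 = 0.1208
Extrapolate from 25.0 m to 168.0 m: V₃ = 14.1 × (168.0/25.0)^0.1208 = 14.1 × 1.2588 = 17.7486 m/s

17.75 m/s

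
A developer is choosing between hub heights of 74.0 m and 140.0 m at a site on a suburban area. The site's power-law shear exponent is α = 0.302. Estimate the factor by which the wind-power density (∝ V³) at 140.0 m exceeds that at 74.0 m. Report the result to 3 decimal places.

Speed ratio: V_B/V_A = (z_B/z_A)^α = (140.0/74.0)^0.302 = (1.8919)^0.302 = 1.21234
Power-density ratio: P_B/P_A = (V_B/V_A)³ = (1.21234)³ = 1.78184

1.782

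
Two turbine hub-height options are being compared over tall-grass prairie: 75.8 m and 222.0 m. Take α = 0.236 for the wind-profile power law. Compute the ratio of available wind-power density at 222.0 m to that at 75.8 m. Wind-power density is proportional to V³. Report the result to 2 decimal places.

Speed ratio: V_B/V_A = (z_B/z_A)^α = (222.0/75.8)^0.236 = (2.9288)^0.236 = 1.28866
Power-density ratio: P_B/P_A = (V_B/V_A)³ = (1.28866)³ = 2.13999

2.14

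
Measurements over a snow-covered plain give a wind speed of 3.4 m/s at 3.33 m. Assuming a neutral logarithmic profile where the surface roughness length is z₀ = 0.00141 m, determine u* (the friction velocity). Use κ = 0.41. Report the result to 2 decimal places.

u* ≈ 0.18 m/s

Log law: V(z) = (u*/κ) · ln(z/z₀) ⇒ u* = κ · V / ln(z/z₀)
u* = 0.41 × 3.4 / ln(3.33/0.00141) = 0.41 × 3.4 / 7.7671
   = 1.3940 / 7.7671 = 0.1795 m/s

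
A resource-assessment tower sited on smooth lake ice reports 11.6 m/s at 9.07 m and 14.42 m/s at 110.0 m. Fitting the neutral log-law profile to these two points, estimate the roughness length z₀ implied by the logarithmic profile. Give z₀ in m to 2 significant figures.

z₀ ≈ 0.00032 m

Log law: V(z) ∝ ln(z/z₀). With r = V₁/V₂ = 11.6/14.42 = 0.80444,
r · ln(z₂/z₀) = ln(z₁/z₀) ⇒ ln z₀ = (ln z₁ − r·ln z₂)/(1 − r)
ln z₀ = (2.20497 − 0.80444×4.70048) / 0.19556 = -8.0602
z₀ = exp(-8.0602) = 0.0003159 m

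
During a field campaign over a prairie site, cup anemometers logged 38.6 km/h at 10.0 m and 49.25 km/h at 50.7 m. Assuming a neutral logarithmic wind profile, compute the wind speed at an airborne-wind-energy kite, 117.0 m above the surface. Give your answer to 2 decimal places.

54.74 km/h

Log law: V ∝ ln(z/z₀). From the pair, with r = V₁/V₂ = 0.78376,
ln z₀ = (ln z₁ − r·ln z₂)/(1 − r) = (2.3026 − 0.78376×3.9259)/0.21624 = -3.5811 → z₀ = 0.02785 m
V₃ = V₁ · ln(z₃/z₀)/ln(z₁/z₀) = 38.6 × 8.3432/5.8837 = 54.7362 km/h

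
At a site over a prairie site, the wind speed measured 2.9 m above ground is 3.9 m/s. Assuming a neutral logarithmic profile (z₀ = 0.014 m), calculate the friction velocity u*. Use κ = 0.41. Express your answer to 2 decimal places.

u* ≈ 0.30 m/s

Log law: V(z) = (u*/κ) · ln(z/z₀) ⇒ u* = κ · V / ln(z/z₀)
u* = 0.41 × 3.9 / ln(2.9/0.014) = 0.41 × 3.9 / 5.3334
   = 1.5990 / 5.3334 = 0.2998 m/s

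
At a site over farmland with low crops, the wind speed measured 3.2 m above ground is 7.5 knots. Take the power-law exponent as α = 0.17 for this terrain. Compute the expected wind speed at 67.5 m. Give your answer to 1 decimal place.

12.6 knots

Power-law profile: V₂ = V₁ · (z₂/z₁)^α
V₂ = 7.5 × (67.5/3.2)^0.17 = 7.5 × (21.0938)^0.17
    = 7.5 × 1.6792 = 12.5941 knots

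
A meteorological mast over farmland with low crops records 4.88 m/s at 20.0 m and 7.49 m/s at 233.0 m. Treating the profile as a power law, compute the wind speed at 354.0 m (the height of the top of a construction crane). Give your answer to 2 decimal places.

8.06 m/s

First find α: α = ln(V₂/V₁)/ln(z₂/z₁) = ln(7.49/4.88)/ln(233.0/20.0) = 0.42842/2.45531 = 0.1745
Extrapolate from 233.0 m to 354.0 m: V₃ = 7.49 × (354.0/233.0)^0.1745 = 7.49 × 1.0757 = 8.0571 m/s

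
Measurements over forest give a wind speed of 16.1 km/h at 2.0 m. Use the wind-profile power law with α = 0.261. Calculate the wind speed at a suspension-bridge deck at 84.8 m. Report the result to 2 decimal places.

Power-law profile: V₂ = V₁ · (z₂/z₁)^α
V₂ = 16.1 × (84.8/2.0)^0.261 = 16.1 × (42.4000)^0.261
    = 16.1 × 2.6591 = 42.8123 km/h

42.81 km/h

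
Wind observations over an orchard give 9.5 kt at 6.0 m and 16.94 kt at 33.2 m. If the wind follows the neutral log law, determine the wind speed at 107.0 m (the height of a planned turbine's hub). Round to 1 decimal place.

Log law: V ∝ ln(z/z₀). From the pair, with r = V₁/V₂ = 0.56080,
ln z₀ = (ln z₁ − r·ln z₂)/(1 − r) = (1.7918 − 0.56080×3.5025)/0.43920 = -0.3927 → z₀ = 0.6752 m
V₃ = V₁ · ln(z₃/z₀)/ln(z₁/z₀) = 9.5 × 5.0655/2.1845 = 22.0294 kt

22.0 kt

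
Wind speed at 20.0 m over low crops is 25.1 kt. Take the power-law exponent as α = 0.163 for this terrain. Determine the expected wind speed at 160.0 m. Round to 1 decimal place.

35.2 kt

Power-law profile: V₂ = V₁ · (z₂/z₁)^α
V₂ = 25.1 × (160.0/20.0)^0.163 = 25.1 × (8.0000)^0.163
    = 25.1 × 1.4035 = 35.2271 kt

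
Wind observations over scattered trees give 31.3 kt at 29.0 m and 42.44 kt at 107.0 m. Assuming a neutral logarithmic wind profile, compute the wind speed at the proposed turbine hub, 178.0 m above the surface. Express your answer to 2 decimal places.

Log law: V ∝ ln(z/z₀). From the pair, with r = V₁/V₂ = 0.73751,
ln z₀ = (ln z₁ − r·ln z₂)/(1 − r) = (3.3673 − 0.73751×4.6728)/0.26249 = -0.3009 → z₀ = 0.7402 m
V₃ = V₁ · ln(z₃/z₀)/ln(z₁/z₀) = 31.3 × 5.4826/3.6681 = 46.7829 kt

46.78 kt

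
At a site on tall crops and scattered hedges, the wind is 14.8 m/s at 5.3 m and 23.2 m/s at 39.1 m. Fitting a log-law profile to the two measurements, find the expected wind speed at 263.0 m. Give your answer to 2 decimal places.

31.21 m/s

Log law: V ∝ ln(z/z₀). From the pair, with r = V₁/V₂ = 0.63793,
ln z₀ = (ln z₁ − r·ln z₂)/(1 − r) = (1.6677 − 0.63793×3.6661)/0.36207 = -1.8533 → z₀ = 0.1567 m
V₃ = V₁ · ln(z₃/z₀)/ln(z₁/z₀) = 14.8 × 7.4255/3.5210 = 31.2117 m/s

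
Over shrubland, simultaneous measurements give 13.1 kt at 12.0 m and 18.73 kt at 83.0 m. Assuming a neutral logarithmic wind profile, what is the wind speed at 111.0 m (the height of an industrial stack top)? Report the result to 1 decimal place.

Log law: V ∝ ln(z/z₀). From the pair, with r = V₁/V₂ = 0.69941,
ln z₀ = (ln z₁ − r·ln z₂)/(1 − r) = (2.4849 − 0.69941×4.4188)/0.30059 = -2.0150 → z₀ = 0.1333 m
V₃ = V₁ · ln(z₃/z₀)/ln(z₁/z₀) = 13.1 × 6.7245/4.4999 = 19.5762 kt

19.6 kt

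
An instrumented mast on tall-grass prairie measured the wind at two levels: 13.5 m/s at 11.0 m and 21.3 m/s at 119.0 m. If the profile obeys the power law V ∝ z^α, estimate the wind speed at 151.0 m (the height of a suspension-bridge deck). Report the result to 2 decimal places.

22.29 m/s

First find α: α = ln(V₂/V₁)/ln(z₂/z₁) = ln(21.3/13.5)/ln(119.0/11.0) = 0.45602/2.38123 = 0.1915
Extrapolate from 119.0 m to 151.0 m: V₃ = 21.3 × (151.0/119.0)^0.1915 = 21.3 × 1.0467 = 22.2939 m/s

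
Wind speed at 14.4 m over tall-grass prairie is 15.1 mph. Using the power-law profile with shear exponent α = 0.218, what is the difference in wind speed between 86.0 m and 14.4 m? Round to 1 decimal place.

7.2 mph

Power law: V₂ = V₁ · (z₂/z₁)^α = 15.1 × (5.9722)^0.218 = 22.2933 mph
ΔV = 22.2933 − 15.1 = 7.1933 mph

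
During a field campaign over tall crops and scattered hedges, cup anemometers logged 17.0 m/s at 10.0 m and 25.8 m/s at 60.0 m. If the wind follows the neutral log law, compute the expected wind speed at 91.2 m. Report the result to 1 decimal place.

27.9 m/s

Log law: V ∝ ln(z/z₀). From the pair, with r = V₁/V₂ = 0.65891,
ln z₀ = (ln z₁ − r·ln z₂)/(1 − r) = (2.3026 − 0.65891×4.0943)/0.34109 = -1.1588 → z₀ = 0.3139 m
V₃ = V₁ · ln(z₃/z₀)/ln(z₁/z₀) = 17.0 × 5.6718/3.4614 = 27.8564 m/s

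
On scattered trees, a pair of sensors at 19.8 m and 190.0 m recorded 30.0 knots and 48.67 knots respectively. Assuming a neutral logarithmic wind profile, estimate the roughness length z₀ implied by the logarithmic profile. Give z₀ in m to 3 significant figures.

Log law: V(z) ∝ ln(z/z₀). With r = V₁/V₂ = 30.0/48.67 = 0.61640,
r · ln(z₂/z₀) = ln(z₁/z₀) ⇒ ln z₀ = (ln z₁ − r·ln z₂)/(1 − r)
ln z₀ = (2.98568 − 0.61640×5.24702) / 0.38360 = -0.6480
z₀ = exp(-0.6480) = 0.5231 m

z₀ ≈ 0.523 m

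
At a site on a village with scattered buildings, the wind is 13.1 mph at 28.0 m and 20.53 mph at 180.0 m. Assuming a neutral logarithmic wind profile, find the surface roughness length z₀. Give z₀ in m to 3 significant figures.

Log law: V(z) ∝ ln(z/z₀). With r = V₁/V₂ = 13.1/20.53 = 0.63809,
r · ln(z₂/z₀) = ln(z₁/z₀) ⇒ ln z₀ = (ln z₁ − r·ln z₂)/(1 − r)
ln z₀ = (3.33220 − 0.63809×5.19296) / 0.36191 = 0.0515
z₀ = exp(0.0515) = 1.053 m

z₀ ≈ 1.05 m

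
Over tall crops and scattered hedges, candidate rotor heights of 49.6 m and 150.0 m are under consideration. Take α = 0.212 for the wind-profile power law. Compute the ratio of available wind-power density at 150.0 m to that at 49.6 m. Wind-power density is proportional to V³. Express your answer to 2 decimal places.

2.02

Speed ratio: V_B/V_A = (z_B/z_A)^α = (150.0/49.6)^0.212 = (3.0242)^0.212 = 1.26441
Power-density ratio: P_B/P_A = (V_B/V_A)³ = (1.26441)³ = 2.02147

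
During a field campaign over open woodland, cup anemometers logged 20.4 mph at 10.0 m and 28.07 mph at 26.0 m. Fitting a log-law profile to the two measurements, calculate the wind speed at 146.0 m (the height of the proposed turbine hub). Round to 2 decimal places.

41.92 mph

Log law: V ∝ ln(z/z₀). From the pair, with r = V₁/V₂ = 0.72675,
ln z₀ = (ln z₁ − r·ln z₂)/(1 − r) = (2.3026 − 0.72675×3.2581)/0.27325 = -0.2388 → z₀ = 0.7876 m
V₃ = V₁ · ln(z₃/z₀)/ln(z₁/z₀) = 20.4 × 5.2224/2.5414 = 41.9209 mph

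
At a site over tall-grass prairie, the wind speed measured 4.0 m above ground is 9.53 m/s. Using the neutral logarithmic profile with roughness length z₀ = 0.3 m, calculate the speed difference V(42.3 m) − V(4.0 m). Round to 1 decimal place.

8.7 m/s

Log law: V₂ = V₁ · ln(z₂/z₀)/ln(z₁/z₀) = 9.53 × 4.9488/2.5903 = 18.2073 m/s
ΔV = 18.2073 − 9.53 = 8.6773 m/s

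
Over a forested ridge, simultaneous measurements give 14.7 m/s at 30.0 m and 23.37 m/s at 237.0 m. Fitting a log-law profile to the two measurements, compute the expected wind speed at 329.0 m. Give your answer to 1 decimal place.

24.7 m/s

Log law: V ∝ ln(z/z₀). From the pair, with r = V₁/V₂ = 0.62901,
ln z₀ = (ln z₁ − r·ln z₂)/(1 − r) = (3.4012 − 0.62901×5.4681)/0.37099 = -0.1032 → z₀ = 0.9020 m
V₃ = V₁ · ln(z₃/z₀)/ln(z₁/z₀) = 14.7 × 5.8992/3.5044 = 24.7459 m/s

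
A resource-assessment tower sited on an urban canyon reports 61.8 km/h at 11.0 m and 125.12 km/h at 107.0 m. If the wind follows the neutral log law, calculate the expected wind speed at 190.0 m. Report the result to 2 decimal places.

Log law: V ∝ ln(z/z₀). From the pair, with r = V₁/V₂ = 0.49393,
ln z₀ = (ln z₁ − r·ln z₂)/(1 − r) = (2.3979 − 0.49393×4.6728)/0.50607 = 0.1776 → z₀ = 1.194 m
V₃ = V₁ · ln(z₃/z₀)/ln(z₁/z₀) = 61.8 × 5.0695/2.2203 = 141.1020 km/h

141.10 km/h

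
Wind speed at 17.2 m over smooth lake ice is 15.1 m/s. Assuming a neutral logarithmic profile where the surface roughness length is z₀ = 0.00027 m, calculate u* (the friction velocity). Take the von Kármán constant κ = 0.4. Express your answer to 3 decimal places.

u* ≈ 0.546 m/s

Log law: V(z) = (u*/κ) · ln(z/z₀) ⇒ u* = κ · V / ln(z/z₀)
u* = 0.4 × 15.1 / ln(17.2/0.00027) = 0.4 × 15.1 / 11.0620
   = 6.0400 / 11.0620 = 0.5460 m/s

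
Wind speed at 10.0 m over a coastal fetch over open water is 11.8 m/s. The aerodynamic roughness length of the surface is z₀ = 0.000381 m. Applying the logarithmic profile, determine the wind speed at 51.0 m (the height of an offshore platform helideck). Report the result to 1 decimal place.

Log law: V(z) ∝ ln(z/z₀), so V₂/V₁ = ln(z₂/z₀) / ln(z₁/z₀).
ln(51.0/0.000381) = 11.8045, ln(10.0/0.000381) = 10.1753
V₂ = 11.8 × 11.8045/10.1753 = 11.8 × 1.1601 = 13.6894 m/s

13.7 m/s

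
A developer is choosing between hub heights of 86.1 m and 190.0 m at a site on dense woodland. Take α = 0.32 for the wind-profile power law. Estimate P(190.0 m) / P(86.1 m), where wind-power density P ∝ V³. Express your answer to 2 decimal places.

2.14

Speed ratio: V_B/V_A = (z_B/z_A)^α = (190.0/86.1)^0.32 = (2.2067)^0.32 = 1.28825
Power-density ratio: P_B/P_A = (V_B/V_A)³ = (1.28825)³ = 2.13796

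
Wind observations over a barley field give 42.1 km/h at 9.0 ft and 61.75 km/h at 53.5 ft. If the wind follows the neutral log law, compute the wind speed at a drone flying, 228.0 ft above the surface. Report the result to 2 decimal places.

Log law: V ∝ ln(z/z₀). From the pair, with r = V₁/V₂ = 0.68178,
ln z₀ = (ln z₁ − r·ln z₂)/(1 − r) = (2.1972 − 0.68178×3.9797)/0.31822 = -1.6217 → z₀ = 0.1976 ft
V₃ = V₁ · ln(z₃/z₀)/ln(z₁/z₀) = 42.1 × 7.0510/3.8189 = 77.7313 km/h

77.73 km/h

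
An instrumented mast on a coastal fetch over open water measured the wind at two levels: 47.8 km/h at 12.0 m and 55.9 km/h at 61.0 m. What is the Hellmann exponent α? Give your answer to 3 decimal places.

α ≈ 0.096

Power law: V₂/V₁ = (z₂/z₁)^α ⇒ α = ln(V₂/V₁) / ln(z₂/z₁)
α = ln(55.9/47.8) / ln(61.0/12.0) = ln(1.1695) / ln(5.0833)
  = 0.15654 / 1.62597 = 0.09627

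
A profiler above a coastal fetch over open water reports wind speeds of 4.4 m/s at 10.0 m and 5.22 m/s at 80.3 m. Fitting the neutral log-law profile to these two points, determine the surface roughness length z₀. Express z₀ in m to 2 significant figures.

z₀ ≈ 0.00014 m

Log law: V(z) ∝ ln(z/z₀). With r = V₁/V₂ = 4.4/5.22 = 0.84291,
r · ln(z₂/z₀) = ln(z₁/z₀) ⇒ ln z₀ = (ln z₁ − r·ln z₂)/(1 − r)
ln z₀ = (2.30259 − 0.84291×4.38577) / 0.15709 = -8.8755
z₀ = exp(-8.8755) = 0.0001398 m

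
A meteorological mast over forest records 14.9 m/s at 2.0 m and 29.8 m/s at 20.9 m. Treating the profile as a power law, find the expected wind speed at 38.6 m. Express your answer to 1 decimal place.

35.7 m/s

First find α: α = ln(V₂/V₁)/ln(z₂/z₁) = ln(29.8/14.9)/ln(20.9/2.0) = 0.69315/2.34660 = 0.2954
Extrapolate from 20.9 m to 38.6 m: V₃ = 29.8 × (38.6/20.9)^0.2954 = 29.8 × 1.1987 = 35.7206 m/s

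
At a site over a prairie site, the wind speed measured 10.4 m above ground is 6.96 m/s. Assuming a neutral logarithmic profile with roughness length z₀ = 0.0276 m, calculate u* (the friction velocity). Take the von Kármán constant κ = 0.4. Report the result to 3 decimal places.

u* ≈ 0.469 m/s

Log law: V(z) = (u*/κ) · ln(z/z₀) ⇒ u* = κ · V / ln(z/z₀)
u* = 0.4 × 6.96 / ln(10.4/0.0276) = 0.4 × 6.96 / 5.9317
   = 2.7840 / 5.9317 = 0.4693 m/s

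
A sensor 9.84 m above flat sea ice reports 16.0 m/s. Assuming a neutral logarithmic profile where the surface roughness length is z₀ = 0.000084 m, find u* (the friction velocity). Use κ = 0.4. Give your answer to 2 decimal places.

u* ≈ 0.55 m/s

Log law: V(z) = (u*/κ) · ln(z/z₀) ⇒ u* = κ · V / ln(z/z₀)
u* = 0.4 × 16.0 / ln(9.84/0.000084) = 0.4 × 16.0 / 11.6711
   = 6.4000 / 11.6711 = 0.5484 m/s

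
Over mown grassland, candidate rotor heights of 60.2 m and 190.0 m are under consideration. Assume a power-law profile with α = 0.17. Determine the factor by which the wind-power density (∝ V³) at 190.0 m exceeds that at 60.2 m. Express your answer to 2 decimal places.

Speed ratio: V_B/V_A = (z_B/z_A)^α = (190.0/60.2)^0.17 = (3.1561)^0.17 = 1.21578
Power-density ratio: P_B/P_A = (V_B/V_A)³ = (1.21578)³ = 1.79709

1.80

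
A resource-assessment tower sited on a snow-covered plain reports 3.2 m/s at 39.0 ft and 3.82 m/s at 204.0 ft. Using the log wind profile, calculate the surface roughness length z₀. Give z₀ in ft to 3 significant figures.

Log law: V(z) ∝ ln(z/z₀). With r = V₁/V₂ = 3.2/3.82 = 0.83770,
r · ln(z₂/z₀) = ln(z₁/z₀) ⇒ ln z₀ = (ln z₁ − r·ln z₂)/(1 − r)
ln z₀ = (3.66356 − 0.83770×5.31812) / 0.16230 = -4.8761
z₀ = exp(-4.8761) = 0.007627 ft

z₀ ≈ 0.00763 ft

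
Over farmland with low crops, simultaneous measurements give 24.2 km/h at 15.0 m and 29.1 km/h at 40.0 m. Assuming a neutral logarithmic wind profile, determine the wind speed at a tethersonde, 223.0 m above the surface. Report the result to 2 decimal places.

37.68 km/h

Log law: V ∝ ln(z/z₀). From the pair, with r = V₁/V₂ = 0.83162,
ln z₀ = (ln z₁ − r·ln z₂)/(1 − r) = (2.7081 − 0.83162×3.6889)/0.16838 = -2.1360 → z₀ = 0.1181 m
V₃ = V₁ · ln(z₃/z₀)/ln(z₁/z₀) = 24.2 × 7.5432/4.8441 = 37.6842 km/h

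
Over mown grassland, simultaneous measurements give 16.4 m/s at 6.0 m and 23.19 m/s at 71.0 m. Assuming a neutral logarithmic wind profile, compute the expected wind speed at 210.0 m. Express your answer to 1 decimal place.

Log law: V ∝ ln(z/z₀). From the pair, with r = V₁/V₂ = 0.70720,
ln z₀ = (ln z₁ − r·ln z₂)/(1 − r) = (1.7918 − 0.70720×4.2627)/0.29280 = -4.1763 → z₀ = 0.01536 m
V₃ = V₁ · ln(z₃/z₀)/ln(z₁/z₀) = 16.4 × 9.5234/5.9681 = 26.1700 m/s

26.2 m/s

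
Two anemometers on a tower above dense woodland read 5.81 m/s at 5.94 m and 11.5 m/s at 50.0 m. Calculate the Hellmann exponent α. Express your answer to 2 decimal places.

α ≈ 0.32

Power law: V₂/V₁ = (z₂/z₁)^α ⇒ α = ln(V₂/V₁) / ln(z₂/z₁)
α = ln(11.5/5.81) / ln(50.0/5.94) = ln(1.9793) / ln(8.4175)
  = 0.68277 / 2.13031 = 0.32050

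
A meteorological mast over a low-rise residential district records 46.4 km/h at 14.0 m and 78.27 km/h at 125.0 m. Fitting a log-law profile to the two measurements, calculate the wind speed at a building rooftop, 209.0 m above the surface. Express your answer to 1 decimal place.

85.8 km/h

Log law: V ∝ ln(z/z₀). From the pair, with r = V₁/V₂ = 0.59282,
ln z₀ = (ln z₁ − r·ln z₂)/(1 − r) = (2.6391 − 0.59282×4.8283)/0.40718 = -0.5483 → z₀ = 0.5779 m
V₃ = V₁ · ln(z₃/z₀)/ln(z₁/z₀) = 46.4 × 5.8906/3.1874 = 85.7528 km/h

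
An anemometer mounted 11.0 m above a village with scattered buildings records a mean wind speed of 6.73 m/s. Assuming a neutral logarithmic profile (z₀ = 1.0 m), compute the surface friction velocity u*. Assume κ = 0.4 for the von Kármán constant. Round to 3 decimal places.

Log law: V(z) = (u*/κ) · ln(z/z₀) ⇒ u* = κ · V / ln(z/z₀)
u* = 0.4 × 6.73 / ln(11.0/1.0) = 0.4 × 6.73 / 2.3979
   = 2.6920 / 2.3979 = 1.1227 m/s

u* ≈ 1.123 m/s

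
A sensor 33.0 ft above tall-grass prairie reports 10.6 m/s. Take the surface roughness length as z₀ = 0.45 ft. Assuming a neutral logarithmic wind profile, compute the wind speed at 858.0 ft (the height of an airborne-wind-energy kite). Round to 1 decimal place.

Log law: V(z) ∝ ln(z/z₀), so V₂/V₁ = ln(z₂/z₀) / ln(z₁/z₀).
ln(858.0/0.45) = 7.5531, ln(33.0/0.45) = 4.2950
V₂ = 10.6 × 7.5531/4.2950 = 10.6 × 1.7586 = 18.6409 m/s

18.6 m/s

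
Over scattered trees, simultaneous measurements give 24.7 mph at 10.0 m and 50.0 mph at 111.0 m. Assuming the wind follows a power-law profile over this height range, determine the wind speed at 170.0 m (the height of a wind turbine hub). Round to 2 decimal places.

First find α: α = ln(V₂/V₁)/ln(z₂/z₁) = ln(50.0/24.7)/ln(111.0/10.0) = 0.70522/2.40695 = 0.2930
Extrapolate from 111.0 m to 170.0 m: V₃ = 50.0 × (170.0/111.0)^0.2930 = 50.0 × 1.1330 = 56.6514 mph

56.65 mph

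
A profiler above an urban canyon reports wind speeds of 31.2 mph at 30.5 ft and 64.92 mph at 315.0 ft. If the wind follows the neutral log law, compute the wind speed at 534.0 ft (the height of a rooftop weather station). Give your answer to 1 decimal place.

72.5 mph

Log law: V ∝ ln(z/z₀). From the pair, with r = V₁/V₂ = 0.48059,
ln z₀ = (ln z₁ − r·ln z₂)/(1 − r) = (3.4177 − 0.48059×5.7526)/0.51941 = 1.2574 → z₀ = 3.516 ft
V₃ = V₁ · ln(z₃/z₀)/ln(z₁/z₀) = 31.2 × 5.0230/2.1604 = 72.5429 mph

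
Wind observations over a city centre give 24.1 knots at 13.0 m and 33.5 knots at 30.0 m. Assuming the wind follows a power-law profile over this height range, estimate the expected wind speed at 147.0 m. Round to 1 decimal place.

First find α: α = ln(V₂/V₁)/ln(z₂/z₁) = ln(33.5/24.1)/ln(30.0/13.0) = 0.32933/0.83625 = 0.3938
Extrapolate from 30.0 m to 147.0 m: V₃ = 33.5 × (147.0/30.0)^0.3938 = 33.5 × 1.8699 = 62.6412 knots

62.6 knots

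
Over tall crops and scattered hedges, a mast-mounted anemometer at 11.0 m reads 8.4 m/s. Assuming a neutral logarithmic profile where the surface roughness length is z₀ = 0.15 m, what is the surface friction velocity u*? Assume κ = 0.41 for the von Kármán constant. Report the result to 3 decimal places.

u* ≈ 0.802 m/s

Log law: V(z) = (u*/κ) · ln(z/z₀) ⇒ u* = κ · V / ln(z/z₀)
u* = 0.41 × 8.4 / ln(11.0/0.15) = 0.41 × 8.4 / 4.2950
   = 3.4440 / 4.2950 = 0.8019 m/s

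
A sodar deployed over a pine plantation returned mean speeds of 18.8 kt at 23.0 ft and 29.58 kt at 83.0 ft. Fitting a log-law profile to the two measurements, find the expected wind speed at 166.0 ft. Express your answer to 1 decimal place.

35.4 kt

Log law: V ∝ ln(z/z₀). From the pair, with r = V₁/V₂ = 0.63556,
ln z₀ = (ln z₁ − r·ln z₂)/(1 − r) = (3.1355 − 0.63556×4.4188)/0.36444 = 0.8974 → z₀ = 2.453 ft
V₃ = V₁ · ln(z₃/z₀)/ln(z₁/z₀) = 18.8 × 4.2146/2.2381 = 35.4024 kt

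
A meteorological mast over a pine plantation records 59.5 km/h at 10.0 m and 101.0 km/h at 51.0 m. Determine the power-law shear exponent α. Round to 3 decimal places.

Power law: V₂/V₁ = (z₂/z₁)^α ⇒ α = ln(V₂/V₁) / ln(z₂/z₁)
α = ln(101.0/59.5) / ln(51.0/10.0) = ln(1.6975) / ln(5.1000)
  = 0.52914 / 1.62924 = 0.32478

α ≈ 0.325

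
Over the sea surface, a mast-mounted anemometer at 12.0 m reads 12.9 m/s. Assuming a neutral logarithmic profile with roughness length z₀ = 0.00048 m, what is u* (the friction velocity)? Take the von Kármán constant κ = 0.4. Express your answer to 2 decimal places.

Log law: V(z) = (u*/κ) · ln(z/z₀) ⇒ u* = κ · V / ln(z/z₀)
u* = 0.4 × 12.9 / ln(12.0/0.00048) = 0.4 × 12.9 / 10.1266
   = 5.1600 / 10.1266 = 0.5095 m/s

u* ≈ 0.51 m/s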